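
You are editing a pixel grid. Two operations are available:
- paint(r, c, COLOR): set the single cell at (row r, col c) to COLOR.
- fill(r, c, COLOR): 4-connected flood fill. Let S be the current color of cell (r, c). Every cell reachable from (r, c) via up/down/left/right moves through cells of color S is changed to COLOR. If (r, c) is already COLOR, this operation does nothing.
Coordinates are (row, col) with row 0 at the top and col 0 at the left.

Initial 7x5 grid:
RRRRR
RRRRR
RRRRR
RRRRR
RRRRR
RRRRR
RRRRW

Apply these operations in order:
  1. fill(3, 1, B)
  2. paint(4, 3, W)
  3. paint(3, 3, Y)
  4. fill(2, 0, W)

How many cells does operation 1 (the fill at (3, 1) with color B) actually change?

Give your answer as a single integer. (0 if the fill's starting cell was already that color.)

After op 1 fill(3,1,B) [34 cells changed]:
BBBBB
BBBBB
BBBBB
BBBBB
BBBBB
BBBBB
BBBBW

Answer: 34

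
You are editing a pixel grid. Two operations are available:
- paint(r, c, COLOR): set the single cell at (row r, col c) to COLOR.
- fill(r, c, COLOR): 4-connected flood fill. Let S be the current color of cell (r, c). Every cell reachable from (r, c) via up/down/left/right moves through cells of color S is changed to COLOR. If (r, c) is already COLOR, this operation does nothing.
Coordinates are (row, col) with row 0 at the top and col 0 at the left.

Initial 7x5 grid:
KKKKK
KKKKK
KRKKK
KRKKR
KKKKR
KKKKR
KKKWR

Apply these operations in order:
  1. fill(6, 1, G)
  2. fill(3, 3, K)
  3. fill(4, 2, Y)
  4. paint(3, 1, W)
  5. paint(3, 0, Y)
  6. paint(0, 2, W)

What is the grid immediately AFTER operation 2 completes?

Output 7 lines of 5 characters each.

After op 1 fill(6,1,G) [28 cells changed]:
GGGGG
GGGGG
GRGGG
GRGGR
GGGGR
GGGGR
GGGWR
After op 2 fill(3,3,K) [28 cells changed]:
KKKKK
KKKKK
KRKKK
KRKKR
KKKKR
KKKKR
KKKWR

Answer: KKKKK
KKKKK
KRKKK
KRKKR
KKKKR
KKKKR
KKKWR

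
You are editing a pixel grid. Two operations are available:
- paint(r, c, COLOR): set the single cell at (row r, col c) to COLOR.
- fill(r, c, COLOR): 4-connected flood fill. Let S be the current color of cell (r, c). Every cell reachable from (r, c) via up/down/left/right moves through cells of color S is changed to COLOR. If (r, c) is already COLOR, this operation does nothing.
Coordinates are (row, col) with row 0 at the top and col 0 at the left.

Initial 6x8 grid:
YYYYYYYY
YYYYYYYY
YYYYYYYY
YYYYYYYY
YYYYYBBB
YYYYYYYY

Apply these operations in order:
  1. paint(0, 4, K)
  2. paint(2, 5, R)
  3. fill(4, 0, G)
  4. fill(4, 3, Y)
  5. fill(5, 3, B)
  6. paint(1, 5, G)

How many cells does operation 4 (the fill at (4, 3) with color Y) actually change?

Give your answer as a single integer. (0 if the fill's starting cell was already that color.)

After op 1 paint(0,4,K):
YYYYKYYY
YYYYYYYY
YYYYYYYY
YYYYYYYY
YYYYYBBB
YYYYYYYY
After op 2 paint(2,5,R):
YYYYKYYY
YYYYYYYY
YYYYYRYY
YYYYYYYY
YYYYYBBB
YYYYYYYY
After op 3 fill(4,0,G) [43 cells changed]:
GGGGKGGG
GGGGGGGG
GGGGGRGG
GGGGGGGG
GGGGGBBB
GGGGGGGG
After op 4 fill(4,3,Y) [43 cells changed]:
YYYYKYYY
YYYYYYYY
YYYYYRYY
YYYYYYYY
YYYYYBBB
YYYYYYYY

Answer: 43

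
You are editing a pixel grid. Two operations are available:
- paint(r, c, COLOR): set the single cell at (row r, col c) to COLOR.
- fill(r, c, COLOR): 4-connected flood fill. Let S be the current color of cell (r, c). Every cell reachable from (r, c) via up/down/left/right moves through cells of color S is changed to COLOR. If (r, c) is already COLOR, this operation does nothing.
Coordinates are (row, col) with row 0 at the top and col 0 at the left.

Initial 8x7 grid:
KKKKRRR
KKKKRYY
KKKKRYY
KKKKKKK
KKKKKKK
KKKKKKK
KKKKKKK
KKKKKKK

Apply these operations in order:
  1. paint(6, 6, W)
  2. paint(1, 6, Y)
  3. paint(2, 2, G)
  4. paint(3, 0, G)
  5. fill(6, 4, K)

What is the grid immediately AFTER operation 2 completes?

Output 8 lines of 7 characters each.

Answer: KKKKRRR
KKKKRYY
KKKKRYY
KKKKKKK
KKKKKKK
KKKKKKK
KKKKKKW
KKKKKKK

Derivation:
After op 1 paint(6,6,W):
KKKKRRR
KKKKRYY
KKKKRYY
KKKKKKK
KKKKKKK
KKKKKKK
KKKKKKW
KKKKKKK
After op 2 paint(1,6,Y):
KKKKRRR
KKKKRYY
KKKKRYY
KKKKKKK
KKKKKKK
KKKKKKK
KKKKKKW
KKKKKKK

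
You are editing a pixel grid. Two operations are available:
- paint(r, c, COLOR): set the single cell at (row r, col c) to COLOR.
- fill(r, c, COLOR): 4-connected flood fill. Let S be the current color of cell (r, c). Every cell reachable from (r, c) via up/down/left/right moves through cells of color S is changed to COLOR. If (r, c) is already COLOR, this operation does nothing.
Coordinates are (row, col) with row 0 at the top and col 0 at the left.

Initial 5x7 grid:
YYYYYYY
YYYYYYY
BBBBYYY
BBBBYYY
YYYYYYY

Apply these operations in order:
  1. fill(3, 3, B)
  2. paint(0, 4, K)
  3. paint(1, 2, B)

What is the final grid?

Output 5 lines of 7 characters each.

After op 1 fill(3,3,B) [0 cells changed]:
YYYYYYY
YYYYYYY
BBBBYYY
BBBBYYY
YYYYYYY
After op 2 paint(0,4,K):
YYYYKYY
YYYYYYY
BBBBYYY
BBBBYYY
YYYYYYY
After op 3 paint(1,2,B):
YYYYKYY
YYBYYYY
BBBBYYY
BBBBYYY
YYYYYYY

Answer: YYYYKYY
YYBYYYY
BBBBYYY
BBBBYYY
YYYYYYY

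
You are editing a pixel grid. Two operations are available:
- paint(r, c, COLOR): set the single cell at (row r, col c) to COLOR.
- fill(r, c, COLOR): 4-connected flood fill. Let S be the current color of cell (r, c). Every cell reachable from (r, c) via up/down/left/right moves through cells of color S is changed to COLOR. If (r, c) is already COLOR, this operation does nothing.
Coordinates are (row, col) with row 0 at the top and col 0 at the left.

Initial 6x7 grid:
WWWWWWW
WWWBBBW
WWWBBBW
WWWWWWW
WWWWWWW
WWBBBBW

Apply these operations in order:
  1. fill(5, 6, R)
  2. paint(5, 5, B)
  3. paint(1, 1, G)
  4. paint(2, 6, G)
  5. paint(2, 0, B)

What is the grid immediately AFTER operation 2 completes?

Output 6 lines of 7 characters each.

Answer: RRRRRRR
RRRBBBR
RRRBBBR
RRRRRRR
RRRRRRR
RRBBBBR

Derivation:
After op 1 fill(5,6,R) [32 cells changed]:
RRRRRRR
RRRBBBR
RRRBBBR
RRRRRRR
RRRRRRR
RRBBBBR
After op 2 paint(5,5,B):
RRRRRRR
RRRBBBR
RRRBBBR
RRRRRRR
RRRRRRR
RRBBBBR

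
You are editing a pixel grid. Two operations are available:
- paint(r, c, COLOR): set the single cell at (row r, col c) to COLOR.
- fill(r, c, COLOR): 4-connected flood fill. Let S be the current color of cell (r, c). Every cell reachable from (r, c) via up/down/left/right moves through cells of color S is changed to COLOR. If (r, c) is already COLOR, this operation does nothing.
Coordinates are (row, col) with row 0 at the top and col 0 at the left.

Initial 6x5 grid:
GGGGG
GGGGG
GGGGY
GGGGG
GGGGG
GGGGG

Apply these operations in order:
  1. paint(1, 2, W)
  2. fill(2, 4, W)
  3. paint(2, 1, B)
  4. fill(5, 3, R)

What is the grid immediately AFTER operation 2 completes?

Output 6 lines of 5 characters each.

Answer: GGGGG
GGWGG
GGGGW
GGGGG
GGGGG
GGGGG

Derivation:
After op 1 paint(1,2,W):
GGGGG
GGWGG
GGGGY
GGGGG
GGGGG
GGGGG
After op 2 fill(2,4,W) [1 cells changed]:
GGGGG
GGWGG
GGGGW
GGGGG
GGGGG
GGGGG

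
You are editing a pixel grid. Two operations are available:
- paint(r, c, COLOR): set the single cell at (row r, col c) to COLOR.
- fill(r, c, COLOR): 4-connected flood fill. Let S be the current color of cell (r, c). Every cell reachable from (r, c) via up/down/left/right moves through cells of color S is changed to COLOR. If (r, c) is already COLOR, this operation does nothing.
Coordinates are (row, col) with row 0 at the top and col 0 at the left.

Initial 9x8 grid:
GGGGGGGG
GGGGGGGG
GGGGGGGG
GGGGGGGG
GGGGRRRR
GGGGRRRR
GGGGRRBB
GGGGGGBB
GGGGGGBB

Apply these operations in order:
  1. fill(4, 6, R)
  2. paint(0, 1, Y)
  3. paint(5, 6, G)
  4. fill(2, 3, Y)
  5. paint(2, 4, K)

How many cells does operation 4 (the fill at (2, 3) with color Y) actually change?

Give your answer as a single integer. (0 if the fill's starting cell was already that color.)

Answer: 55

Derivation:
After op 1 fill(4,6,R) [0 cells changed]:
GGGGGGGG
GGGGGGGG
GGGGGGGG
GGGGGGGG
GGGGRRRR
GGGGRRRR
GGGGRRBB
GGGGGGBB
GGGGGGBB
After op 2 paint(0,1,Y):
GYGGGGGG
GGGGGGGG
GGGGGGGG
GGGGGGGG
GGGGRRRR
GGGGRRRR
GGGGRRBB
GGGGGGBB
GGGGGGBB
After op 3 paint(5,6,G):
GYGGGGGG
GGGGGGGG
GGGGGGGG
GGGGGGGG
GGGGRRRR
GGGGRRGR
GGGGRRBB
GGGGGGBB
GGGGGGBB
After op 4 fill(2,3,Y) [55 cells changed]:
YYYYYYYY
YYYYYYYY
YYYYYYYY
YYYYYYYY
YYYYRRRR
YYYYRRGR
YYYYRRBB
YYYYYYBB
YYYYYYBB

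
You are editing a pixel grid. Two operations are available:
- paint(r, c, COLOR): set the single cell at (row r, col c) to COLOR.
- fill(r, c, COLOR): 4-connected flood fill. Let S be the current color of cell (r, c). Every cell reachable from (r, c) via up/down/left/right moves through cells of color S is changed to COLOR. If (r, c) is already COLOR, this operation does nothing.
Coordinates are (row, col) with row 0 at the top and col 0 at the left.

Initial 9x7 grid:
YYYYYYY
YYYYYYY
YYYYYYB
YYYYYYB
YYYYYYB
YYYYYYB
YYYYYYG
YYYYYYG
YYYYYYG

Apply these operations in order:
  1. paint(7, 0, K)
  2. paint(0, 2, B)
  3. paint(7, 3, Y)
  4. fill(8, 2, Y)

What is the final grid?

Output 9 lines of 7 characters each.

Answer: YYBYYYY
YYYYYYY
YYYYYYB
YYYYYYB
YYYYYYB
YYYYYYB
YYYYYYG
KYYYYYG
YYYYYYG

Derivation:
After op 1 paint(7,0,K):
YYYYYYY
YYYYYYY
YYYYYYB
YYYYYYB
YYYYYYB
YYYYYYB
YYYYYYG
KYYYYYG
YYYYYYG
After op 2 paint(0,2,B):
YYBYYYY
YYYYYYY
YYYYYYB
YYYYYYB
YYYYYYB
YYYYYYB
YYYYYYG
KYYYYYG
YYYYYYG
After op 3 paint(7,3,Y):
YYBYYYY
YYYYYYY
YYYYYYB
YYYYYYB
YYYYYYB
YYYYYYB
YYYYYYG
KYYYYYG
YYYYYYG
After op 4 fill(8,2,Y) [0 cells changed]:
YYBYYYY
YYYYYYY
YYYYYYB
YYYYYYB
YYYYYYB
YYYYYYB
YYYYYYG
KYYYYYG
YYYYYYG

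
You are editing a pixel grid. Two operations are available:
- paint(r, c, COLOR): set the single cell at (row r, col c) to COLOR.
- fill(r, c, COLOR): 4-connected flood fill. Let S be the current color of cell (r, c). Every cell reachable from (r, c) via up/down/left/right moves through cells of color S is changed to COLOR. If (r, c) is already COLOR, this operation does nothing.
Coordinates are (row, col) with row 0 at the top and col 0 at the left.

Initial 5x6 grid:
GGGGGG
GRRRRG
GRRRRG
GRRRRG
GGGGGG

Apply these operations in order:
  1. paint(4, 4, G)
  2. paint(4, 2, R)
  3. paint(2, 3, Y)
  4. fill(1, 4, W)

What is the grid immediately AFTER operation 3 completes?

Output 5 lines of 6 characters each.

Answer: GGGGGG
GRRRRG
GRRYRG
GRRRRG
GGRGGG

Derivation:
After op 1 paint(4,4,G):
GGGGGG
GRRRRG
GRRRRG
GRRRRG
GGGGGG
After op 2 paint(4,2,R):
GGGGGG
GRRRRG
GRRRRG
GRRRRG
GGRGGG
After op 3 paint(2,3,Y):
GGGGGG
GRRRRG
GRRYRG
GRRRRG
GGRGGG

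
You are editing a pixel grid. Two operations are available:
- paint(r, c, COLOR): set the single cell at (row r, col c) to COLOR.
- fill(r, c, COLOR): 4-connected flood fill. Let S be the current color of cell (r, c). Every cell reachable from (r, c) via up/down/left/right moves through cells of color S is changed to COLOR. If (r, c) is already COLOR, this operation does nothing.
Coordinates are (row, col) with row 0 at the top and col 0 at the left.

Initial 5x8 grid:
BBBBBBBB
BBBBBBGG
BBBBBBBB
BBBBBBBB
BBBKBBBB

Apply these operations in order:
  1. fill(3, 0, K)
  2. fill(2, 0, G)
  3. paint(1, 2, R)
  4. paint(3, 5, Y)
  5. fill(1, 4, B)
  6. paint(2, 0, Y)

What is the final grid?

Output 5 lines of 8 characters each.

Answer: BBBBBBBB
BBRBBBBB
YBBBBBBB
BBBBBYBB
BBBBBBBB

Derivation:
After op 1 fill(3,0,K) [37 cells changed]:
KKKKKKKK
KKKKKKGG
KKKKKKKK
KKKKKKKK
KKKKKKKK
After op 2 fill(2,0,G) [38 cells changed]:
GGGGGGGG
GGGGGGGG
GGGGGGGG
GGGGGGGG
GGGGGGGG
After op 3 paint(1,2,R):
GGGGGGGG
GGRGGGGG
GGGGGGGG
GGGGGGGG
GGGGGGGG
After op 4 paint(3,5,Y):
GGGGGGGG
GGRGGGGG
GGGGGGGG
GGGGGYGG
GGGGGGGG
After op 5 fill(1,4,B) [38 cells changed]:
BBBBBBBB
BBRBBBBB
BBBBBBBB
BBBBBYBB
BBBBBBBB
After op 6 paint(2,0,Y):
BBBBBBBB
BBRBBBBB
YBBBBBBB
BBBBBYBB
BBBBBBBB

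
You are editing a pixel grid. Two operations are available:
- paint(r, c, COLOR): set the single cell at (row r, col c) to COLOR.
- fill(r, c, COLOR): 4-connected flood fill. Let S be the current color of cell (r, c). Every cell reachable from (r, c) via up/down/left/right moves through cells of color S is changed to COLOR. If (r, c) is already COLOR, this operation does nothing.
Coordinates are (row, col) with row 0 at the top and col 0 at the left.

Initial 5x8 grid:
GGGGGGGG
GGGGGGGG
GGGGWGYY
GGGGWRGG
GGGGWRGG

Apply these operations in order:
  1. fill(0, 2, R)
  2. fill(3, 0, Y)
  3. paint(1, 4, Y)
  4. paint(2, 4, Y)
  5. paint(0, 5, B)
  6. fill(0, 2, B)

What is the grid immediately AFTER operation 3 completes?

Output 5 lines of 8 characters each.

Answer: YYYYYYYY
YYYYYYYY
YYYYWYYY
YYYYWYGG
YYYYWYGG

Derivation:
After op 1 fill(0,2,R) [29 cells changed]:
RRRRRRRR
RRRRRRRR
RRRRWRYY
RRRRWRGG
RRRRWRGG
After op 2 fill(3,0,Y) [31 cells changed]:
YYYYYYYY
YYYYYYYY
YYYYWYYY
YYYYWYGG
YYYYWYGG
After op 3 paint(1,4,Y):
YYYYYYYY
YYYYYYYY
YYYYWYYY
YYYYWYGG
YYYYWYGG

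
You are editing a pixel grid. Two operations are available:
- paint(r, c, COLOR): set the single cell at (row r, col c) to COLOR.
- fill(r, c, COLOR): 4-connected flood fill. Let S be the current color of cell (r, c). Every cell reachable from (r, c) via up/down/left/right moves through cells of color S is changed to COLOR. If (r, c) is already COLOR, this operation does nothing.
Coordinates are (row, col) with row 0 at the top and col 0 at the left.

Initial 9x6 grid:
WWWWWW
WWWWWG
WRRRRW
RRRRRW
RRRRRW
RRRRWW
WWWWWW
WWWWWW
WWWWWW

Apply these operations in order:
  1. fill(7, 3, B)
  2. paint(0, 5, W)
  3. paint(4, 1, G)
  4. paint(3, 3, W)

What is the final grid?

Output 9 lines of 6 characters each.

Answer: WWWWWW
WWWWWG
WRRRRB
RRRWRB
RGRRRB
RRRRBB
BBBBBB
BBBBBB
BBBBBB

Derivation:
After op 1 fill(7,3,B) [23 cells changed]:
WWWWWW
WWWWWG
WRRRRB
RRRRRB
RRRRRB
RRRRBB
BBBBBB
BBBBBB
BBBBBB
After op 2 paint(0,5,W):
WWWWWW
WWWWWG
WRRRRB
RRRRRB
RRRRRB
RRRRBB
BBBBBB
BBBBBB
BBBBBB
After op 3 paint(4,1,G):
WWWWWW
WWWWWG
WRRRRB
RRRRRB
RGRRRB
RRRRBB
BBBBBB
BBBBBB
BBBBBB
After op 4 paint(3,3,W):
WWWWWW
WWWWWG
WRRRRB
RRRWRB
RGRRRB
RRRRBB
BBBBBB
BBBBBB
BBBBBB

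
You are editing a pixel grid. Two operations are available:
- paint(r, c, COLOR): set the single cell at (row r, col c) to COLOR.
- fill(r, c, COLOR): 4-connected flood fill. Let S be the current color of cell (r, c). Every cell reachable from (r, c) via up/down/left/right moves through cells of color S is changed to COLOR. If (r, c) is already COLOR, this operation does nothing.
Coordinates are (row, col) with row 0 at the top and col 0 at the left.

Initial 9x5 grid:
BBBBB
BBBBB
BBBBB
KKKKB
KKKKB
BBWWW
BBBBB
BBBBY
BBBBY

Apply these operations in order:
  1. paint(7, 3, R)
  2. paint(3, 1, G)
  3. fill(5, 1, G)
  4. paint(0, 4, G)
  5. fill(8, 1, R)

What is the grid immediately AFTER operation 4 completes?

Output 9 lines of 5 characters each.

Answer: BBBBG
BBBBB
BBBBB
KGKKB
KKKKB
GGWWW
GGGGG
GGGRY
GGGGY

Derivation:
After op 1 paint(7,3,R):
BBBBB
BBBBB
BBBBB
KKKKB
KKKKB
BBWWW
BBBBB
BBBRY
BBBBY
After op 2 paint(3,1,G):
BBBBB
BBBBB
BBBBB
KGKKB
KKKKB
BBWWW
BBBBB
BBBRY
BBBBY
After op 3 fill(5,1,G) [14 cells changed]:
BBBBB
BBBBB
BBBBB
KGKKB
KKKKB
GGWWW
GGGGG
GGGRY
GGGGY
After op 4 paint(0,4,G):
BBBBG
BBBBB
BBBBB
KGKKB
KKKKB
GGWWW
GGGGG
GGGRY
GGGGY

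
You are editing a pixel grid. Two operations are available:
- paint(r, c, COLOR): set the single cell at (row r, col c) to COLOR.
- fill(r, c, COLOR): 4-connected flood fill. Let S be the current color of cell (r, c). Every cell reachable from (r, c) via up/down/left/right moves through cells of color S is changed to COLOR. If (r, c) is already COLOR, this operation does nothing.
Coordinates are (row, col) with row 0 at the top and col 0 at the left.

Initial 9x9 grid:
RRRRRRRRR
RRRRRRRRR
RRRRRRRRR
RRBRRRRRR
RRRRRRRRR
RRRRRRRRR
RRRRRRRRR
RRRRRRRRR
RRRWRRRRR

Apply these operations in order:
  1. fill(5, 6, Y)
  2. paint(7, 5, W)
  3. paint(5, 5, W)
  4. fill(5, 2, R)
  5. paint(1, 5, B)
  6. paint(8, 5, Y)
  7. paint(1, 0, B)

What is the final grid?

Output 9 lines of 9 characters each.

Answer: RRRRRRRRR
BRRRRBRRR
RRRRRRRRR
RRBRRRRRR
RRRRRRRRR
RRRRRWRRR
RRRRRRRRR
RRRRRWRRR
RRRWRYRRR

Derivation:
After op 1 fill(5,6,Y) [79 cells changed]:
YYYYYYYYY
YYYYYYYYY
YYYYYYYYY
YYBYYYYYY
YYYYYYYYY
YYYYYYYYY
YYYYYYYYY
YYYYYYYYY
YYYWYYYYY
After op 2 paint(7,5,W):
YYYYYYYYY
YYYYYYYYY
YYYYYYYYY
YYBYYYYYY
YYYYYYYYY
YYYYYYYYY
YYYYYYYYY
YYYYYWYYY
YYYWYYYYY
After op 3 paint(5,5,W):
YYYYYYYYY
YYYYYYYYY
YYYYYYYYY
YYBYYYYYY
YYYYYYYYY
YYYYYWYYY
YYYYYYYYY
YYYYYWYYY
YYYWYYYYY
After op 4 fill(5,2,R) [77 cells changed]:
RRRRRRRRR
RRRRRRRRR
RRRRRRRRR
RRBRRRRRR
RRRRRRRRR
RRRRRWRRR
RRRRRRRRR
RRRRRWRRR
RRRWRRRRR
After op 5 paint(1,5,B):
RRRRRRRRR
RRRRRBRRR
RRRRRRRRR
RRBRRRRRR
RRRRRRRRR
RRRRRWRRR
RRRRRRRRR
RRRRRWRRR
RRRWRRRRR
After op 6 paint(8,5,Y):
RRRRRRRRR
RRRRRBRRR
RRRRRRRRR
RRBRRRRRR
RRRRRRRRR
RRRRRWRRR
RRRRRRRRR
RRRRRWRRR
RRRWRYRRR
After op 7 paint(1,0,B):
RRRRRRRRR
BRRRRBRRR
RRRRRRRRR
RRBRRRRRR
RRRRRRRRR
RRRRRWRRR
RRRRRRRRR
RRRRRWRRR
RRRWRYRRR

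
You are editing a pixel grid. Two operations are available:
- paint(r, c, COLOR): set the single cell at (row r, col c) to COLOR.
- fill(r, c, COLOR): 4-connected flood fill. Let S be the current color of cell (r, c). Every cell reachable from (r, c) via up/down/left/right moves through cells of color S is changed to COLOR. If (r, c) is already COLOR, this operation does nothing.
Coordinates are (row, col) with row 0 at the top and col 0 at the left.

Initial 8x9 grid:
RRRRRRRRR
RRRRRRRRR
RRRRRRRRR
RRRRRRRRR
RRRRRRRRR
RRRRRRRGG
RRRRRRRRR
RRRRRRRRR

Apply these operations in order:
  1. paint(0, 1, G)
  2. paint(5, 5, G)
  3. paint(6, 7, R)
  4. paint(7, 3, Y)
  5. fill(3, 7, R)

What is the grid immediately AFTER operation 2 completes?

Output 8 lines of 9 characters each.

Answer: RGRRRRRRR
RRRRRRRRR
RRRRRRRRR
RRRRRRRRR
RRRRRRRRR
RRRRRGRGG
RRRRRRRRR
RRRRRRRRR

Derivation:
After op 1 paint(0,1,G):
RGRRRRRRR
RRRRRRRRR
RRRRRRRRR
RRRRRRRRR
RRRRRRRRR
RRRRRRRGG
RRRRRRRRR
RRRRRRRRR
After op 2 paint(5,5,G):
RGRRRRRRR
RRRRRRRRR
RRRRRRRRR
RRRRRRRRR
RRRRRRRRR
RRRRRGRGG
RRRRRRRRR
RRRRRRRRR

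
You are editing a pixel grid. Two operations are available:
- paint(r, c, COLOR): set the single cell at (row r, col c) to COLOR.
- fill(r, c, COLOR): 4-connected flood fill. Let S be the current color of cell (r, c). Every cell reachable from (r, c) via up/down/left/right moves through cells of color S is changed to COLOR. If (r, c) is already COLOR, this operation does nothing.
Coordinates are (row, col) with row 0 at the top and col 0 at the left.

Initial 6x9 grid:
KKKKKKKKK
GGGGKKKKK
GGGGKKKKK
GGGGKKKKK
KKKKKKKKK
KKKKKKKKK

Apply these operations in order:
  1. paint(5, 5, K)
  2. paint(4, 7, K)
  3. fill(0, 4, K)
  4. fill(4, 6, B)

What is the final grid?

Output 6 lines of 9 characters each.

Answer: BBBBBBBBB
GGGGBBBBB
GGGGBBBBB
GGGGBBBBB
BBBBBBBBB
BBBBBBBBB

Derivation:
After op 1 paint(5,5,K):
KKKKKKKKK
GGGGKKKKK
GGGGKKKKK
GGGGKKKKK
KKKKKKKKK
KKKKKKKKK
After op 2 paint(4,7,K):
KKKKKKKKK
GGGGKKKKK
GGGGKKKKK
GGGGKKKKK
KKKKKKKKK
KKKKKKKKK
After op 3 fill(0,4,K) [0 cells changed]:
KKKKKKKKK
GGGGKKKKK
GGGGKKKKK
GGGGKKKKK
KKKKKKKKK
KKKKKKKKK
After op 4 fill(4,6,B) [42 cells changed]:
BBBBBBBBB
GGGGBBBBB
GGGGBBBBB
GGGGBBBBB
BBBBBBBBB
BBBBBBBBB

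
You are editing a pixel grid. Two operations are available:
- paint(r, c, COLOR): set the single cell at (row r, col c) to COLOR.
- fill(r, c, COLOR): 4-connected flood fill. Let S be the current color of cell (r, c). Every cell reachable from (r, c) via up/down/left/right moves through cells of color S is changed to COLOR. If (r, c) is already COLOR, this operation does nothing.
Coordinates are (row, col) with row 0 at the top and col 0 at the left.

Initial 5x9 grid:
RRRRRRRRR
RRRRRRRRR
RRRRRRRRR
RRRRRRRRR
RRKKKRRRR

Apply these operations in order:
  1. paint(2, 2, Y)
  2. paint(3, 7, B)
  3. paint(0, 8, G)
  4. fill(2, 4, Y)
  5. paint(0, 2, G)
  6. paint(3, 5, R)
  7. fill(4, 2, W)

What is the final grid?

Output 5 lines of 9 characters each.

Answer: YYGYYYYYG
YYYYYYYYY
YYYYYYYYY
YYYYYRYBY
YYWWWYYYY

Derivation:
After op 1 paint(2,2,Y):
RRRRRRRRR
RRRRRRRRR
RRYRRRRRR
RRRRRRRRR
RRKKKRRRR
After op 2 paint(3,7,B):
RRRRRRRRR
RRRRRRRRR
RRYRRRRRR
RRRRRRRBR
RRKKKRRRR
After op 3 paint(0,8,G):
RRRRRRRRG
RRRRRRRRR
RRYRRRRRR
RRRRRRRBR
RRKKKRRRR
After op 4 fill(2,4,Y) [39 cells changed]:
YYYYYYYYG
YYYYYYYYY
YYYYYYYYY
YYYYYYYBY
YYKKKYYYY
After op 5 paint(0,2,G):
YYGYYYYYG
YYYYYYYYY
YYYYYYYYY
YYYYYYYBY
YYKKKYYYY
After op 6 paint(3,5,R):
YYGYYYYYG
YYYYYYYYY
YYYYYYYYY
YYYYYRYBY
YYKKKYYYY
After op 7 fill(4,2,W) [3 cells changed]:
YYGYYYYYG
YYYYYYYYY
YYYYYYYYY
YYYYYRYBY
YYWWWYYYY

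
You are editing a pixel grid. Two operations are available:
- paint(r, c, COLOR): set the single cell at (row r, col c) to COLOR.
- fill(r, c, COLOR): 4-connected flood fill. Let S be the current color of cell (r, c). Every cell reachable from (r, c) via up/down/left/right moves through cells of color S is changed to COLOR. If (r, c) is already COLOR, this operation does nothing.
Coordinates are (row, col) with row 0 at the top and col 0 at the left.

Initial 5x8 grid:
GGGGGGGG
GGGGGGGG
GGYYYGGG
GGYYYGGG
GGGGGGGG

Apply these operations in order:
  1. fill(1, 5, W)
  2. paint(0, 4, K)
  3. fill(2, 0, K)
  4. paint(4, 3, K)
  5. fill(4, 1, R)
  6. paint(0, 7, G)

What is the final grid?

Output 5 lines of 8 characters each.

Answer: RRRRRRRG
RRRRRRRR
RRYYYRRR
RRYYYRRR
RRRRRRRR

Derivation:
After op 1 fill(1,5,W) [34 cells changed]:
WWWWWWWW
WWWWWWWW
WWYYYWWW
WWYYYWWW
WWWWWWWW
After op 2 paint(0,4,K):
WWWWKWWW
WWWWWWWW
WWYYYWWW
WWYYYWWW
WWWWWWWW
After op 3 fill(2,0,K) [33 cells changed]:
KKKKKKKK
KKKKKKKK
KKYYYKKK
KKYYYKKK
KKKKKKKK
After op 4 paint(4,3,K):
KKKKKKKK
KKKKKKKK
KKYYYKKK
KKYYYKKK
KKKKKKKK
After op 5 fill(4,1,R) [34 cells changed]:
RRRRRRRR
RRRRRRRR
RRYYYRRR
RRYYYRRR
RRRRRRRR
After op 6 paint(0,7,G):
RRRRRRRG
RRRRRRRR
RRYYYRRR
RRYYYRRR
RRRRRRRR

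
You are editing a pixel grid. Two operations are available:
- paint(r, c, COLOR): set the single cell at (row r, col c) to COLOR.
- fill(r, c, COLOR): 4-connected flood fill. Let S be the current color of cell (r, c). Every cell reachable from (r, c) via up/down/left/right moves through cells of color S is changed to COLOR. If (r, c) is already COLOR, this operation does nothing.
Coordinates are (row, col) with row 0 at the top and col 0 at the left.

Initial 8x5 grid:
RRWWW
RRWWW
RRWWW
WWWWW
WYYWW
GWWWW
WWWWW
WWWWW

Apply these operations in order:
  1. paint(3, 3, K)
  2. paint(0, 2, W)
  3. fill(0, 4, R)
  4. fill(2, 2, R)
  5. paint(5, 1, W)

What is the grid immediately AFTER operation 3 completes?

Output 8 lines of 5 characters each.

Answer: RRRRR
RRRRR
RRRRR
RRRKR
RYYRR
GRRRR
RRRRR
RRRRR

Derivation:
After op 1 paint(3,3,K):
RRWWW
RRWWW
RRWWW
WWWKW
WYYWW
GWWWW
WWWWW
WWWWW
After op 2 paint(0,2,W):
RRWWW
RRWWW
RRWWW
WWWKW
WYYWW
GWWWW
WWWWW
WWWWW
After op 3 fill(0,4,R) [30 cells changed]:
RRRRR
RRRRR
RRRRR
RRRKR
RYYRR
GRRRR
RRRRR
RRRRR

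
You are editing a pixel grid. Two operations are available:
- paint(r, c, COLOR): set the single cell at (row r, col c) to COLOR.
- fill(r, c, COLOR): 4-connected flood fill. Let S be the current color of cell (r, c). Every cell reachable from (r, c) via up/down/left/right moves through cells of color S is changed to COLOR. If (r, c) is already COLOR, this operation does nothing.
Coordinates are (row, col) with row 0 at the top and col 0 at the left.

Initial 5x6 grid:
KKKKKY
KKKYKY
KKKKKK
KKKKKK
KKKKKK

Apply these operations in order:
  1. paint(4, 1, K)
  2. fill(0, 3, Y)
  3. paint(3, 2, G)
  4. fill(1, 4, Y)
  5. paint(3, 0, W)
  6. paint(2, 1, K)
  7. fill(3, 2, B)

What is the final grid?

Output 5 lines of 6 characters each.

After op 1 paint(4,1,K):
KKKKKY
KKKYKY
KKKKKK
KKKKKK
KKKKKK
After op 2 fill(0,3,Y) [27 cells changed]:
YYYYYY
YYYYYY
YYYYYY
YYYYYY
YYYYYY
After op 3 paint(3,2,G):
YYYYYY
YYYYYY
YYYYYY
YYGYYY
YYYYYY
After op 4 fill(1,4,Y) [0 cells changed]:
YYYYYY
YYYYYY
YYYYYY
YYGYYY
YYYYYY
After op 5 paint(3,0,W):
YYYYYY
YYYYYY
YYYYYY
WYGYYY
YYYYYY
After op 6 paint(2,1,K):
YYYYYY
YYYYYY
YKYYYY
WYGYYY
YYYYYY
After op 7 fill(3,2,B) [1 cells changed]:
YYYYYY
YYYYYY
YKYYYY
WYBYYY
YYYYYY

Answer: YYYYYY
YYYYYY
YKYYYY
WYBYYY
YYYYYY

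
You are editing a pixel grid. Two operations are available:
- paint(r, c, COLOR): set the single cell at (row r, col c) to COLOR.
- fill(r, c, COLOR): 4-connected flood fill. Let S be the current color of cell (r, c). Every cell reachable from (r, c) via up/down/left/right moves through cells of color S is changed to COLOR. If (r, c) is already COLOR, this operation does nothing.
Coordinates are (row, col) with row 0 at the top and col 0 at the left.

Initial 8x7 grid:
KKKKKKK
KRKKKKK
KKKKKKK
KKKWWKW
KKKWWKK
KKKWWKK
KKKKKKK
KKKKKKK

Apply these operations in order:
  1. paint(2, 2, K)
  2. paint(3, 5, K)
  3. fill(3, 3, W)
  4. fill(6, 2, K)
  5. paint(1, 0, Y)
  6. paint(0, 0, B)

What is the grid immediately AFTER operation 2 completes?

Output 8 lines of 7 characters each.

After op 1 paint(2,2,K):
KKKKKKK
KRKKKKK
KKKKKKK
KKKWWKW
KKKWWKK
KKKWWKK
KKKKKKK
KKKKKKK
After op 2 paint(3,5,K):
KKKKKKK
KRKKKKK
KKKKKKK
KKKWWKW
KKKWWKK
KKKWWKK
KKKKKKK
KKKKKKK

Answer: KKKKKKK
KRKKKKK
KKKKKKK
KKKWWKW
KKKWWKK
KKKWWKK
KKKKKKK
KKKKKKK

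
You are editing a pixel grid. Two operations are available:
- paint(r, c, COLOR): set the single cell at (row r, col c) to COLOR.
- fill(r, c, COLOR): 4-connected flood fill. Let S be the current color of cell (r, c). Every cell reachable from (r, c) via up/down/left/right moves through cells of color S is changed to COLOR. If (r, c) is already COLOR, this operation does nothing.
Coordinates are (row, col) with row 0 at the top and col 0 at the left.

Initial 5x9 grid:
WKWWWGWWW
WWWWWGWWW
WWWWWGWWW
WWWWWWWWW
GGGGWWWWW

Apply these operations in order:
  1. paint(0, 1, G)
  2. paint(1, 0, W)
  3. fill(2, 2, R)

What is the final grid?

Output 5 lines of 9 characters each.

After op 1 paint(0,1,G):
WGWWWGWWW
WWWWWGWWW
WWWWWGWWW
WWWWWWWWW
GGGGWWWWW
After op 2 paint(1,0,W):
WGWWWGWWW
WWWWWGWWW
WWWWWGWWW
WWWWWWWWW
GGGGWWWWW
After op 3 fill(2,2,R) [37 cells changed]:
RGRRRGRRR
RRRRRGRRR
RRRRRGRRR
RRRRRRRRR
GGGGRRRRR

Answer: RGRRRGRRR
RRRRRGRRR
RRRRRGRRR
RRRRRRRRR
GGGGRRRRR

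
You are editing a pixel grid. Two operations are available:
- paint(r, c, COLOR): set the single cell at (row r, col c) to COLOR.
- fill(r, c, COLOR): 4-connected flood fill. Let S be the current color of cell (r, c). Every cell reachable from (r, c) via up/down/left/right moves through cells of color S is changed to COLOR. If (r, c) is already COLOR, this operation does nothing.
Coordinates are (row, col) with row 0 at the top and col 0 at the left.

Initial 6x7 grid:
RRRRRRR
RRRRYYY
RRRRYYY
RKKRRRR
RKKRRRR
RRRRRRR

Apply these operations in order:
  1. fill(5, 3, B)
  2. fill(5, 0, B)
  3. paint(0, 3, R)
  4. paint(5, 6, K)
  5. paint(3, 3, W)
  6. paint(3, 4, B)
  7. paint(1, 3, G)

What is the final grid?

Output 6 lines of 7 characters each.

Answer: BBBRBBB
BBBGYYY
BBBBYYY
BKKWBBB
BKKBBBB
BBBBBBK

Derivation:
After op 1 fill(5,3,B) [32 cells changed]:
BBBBBBB
BBBBYYY
BBBBYYY
BKKBBBB
BKKBBBB
BBBBBBB
After op 2 fill(5,0,B) [0 cells changed]:
BBBBBBB
BBBBYYY
BBBBYYY
BKKBBBB
BKKBBBB
BBBBBBB
After op 3 paint(0,3,R):
BBBRBBB
BBBBYYY
BBBBYYY
BKKBBBB
BKKBBBB
BBBBBBB
After op 4 paint(5,6,K):
BBBRBBB
BBBBYYY
BBBBYYY
BKKBBBB
BKKBBBB
BBBBBBK
After op 5 paint(3,3,W):
BBBRBBB
BBBBYYY
BBBBYYY
BKKWBBB
BKKBBBB
BBBBBBK
After op 6 paint(3,4,B):
BBBRBBB
BBBBYYY
BBBBYYY
BKKWBBB
BKKBBBB
BBBBBBK
After op 7 paint(1,3,G):
BBBRBBB
BBBGYYY
BBBBYYY
BKKWBBB
BKKBBBB
BBBBBBK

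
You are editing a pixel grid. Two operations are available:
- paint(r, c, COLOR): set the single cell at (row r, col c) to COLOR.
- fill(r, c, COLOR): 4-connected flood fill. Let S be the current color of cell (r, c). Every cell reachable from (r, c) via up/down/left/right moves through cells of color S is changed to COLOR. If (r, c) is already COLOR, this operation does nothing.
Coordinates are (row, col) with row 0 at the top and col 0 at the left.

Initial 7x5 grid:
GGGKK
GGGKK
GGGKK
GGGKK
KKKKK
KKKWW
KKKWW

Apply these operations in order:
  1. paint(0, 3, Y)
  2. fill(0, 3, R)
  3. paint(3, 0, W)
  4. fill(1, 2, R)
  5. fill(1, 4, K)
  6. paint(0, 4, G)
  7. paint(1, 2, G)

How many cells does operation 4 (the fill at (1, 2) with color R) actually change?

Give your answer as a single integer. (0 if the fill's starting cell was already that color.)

Answer: 11

Derivation:
After op 1 paint(0,3,Y):
GGGYK
GGGKK
GGGKK
GGGKK
KKKKK
KKKWW
KKKWW
After op 2 fill(0,3,R) [1 cells changed]:
GGGRK
GGGKK
GGGKK
GGGKK
KKKKK
KKKWW
KKKWW
After op 3 paint(3,0,W):
GGGRK
GGGKK
GGGKK
WGGKK
KKKKK
KKKWW
KKKWW
After op 4 fill(1,2,R) [11 cells changed]:
RRRRK
RRRKK
RRRKK
WRRKK
KKKKK
KKKWW
KKKWW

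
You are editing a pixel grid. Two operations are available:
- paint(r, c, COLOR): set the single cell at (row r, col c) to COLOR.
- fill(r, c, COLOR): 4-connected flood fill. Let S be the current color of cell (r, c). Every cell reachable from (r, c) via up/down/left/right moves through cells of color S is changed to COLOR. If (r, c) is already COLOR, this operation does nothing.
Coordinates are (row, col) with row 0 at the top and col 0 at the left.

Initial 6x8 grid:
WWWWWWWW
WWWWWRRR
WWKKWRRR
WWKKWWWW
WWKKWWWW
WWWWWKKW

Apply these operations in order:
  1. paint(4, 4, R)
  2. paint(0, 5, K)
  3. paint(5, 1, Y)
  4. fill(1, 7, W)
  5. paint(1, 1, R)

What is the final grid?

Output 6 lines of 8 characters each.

Answer: WWWWWKWW
WRWWWWWW
WWKKWWWW
WWKKWWWW
WWKKRWWW
WYWWWKKW

Derivation:
After op 1 paint(4,4,R):
WWWWWWWW
WWWWWRRR
WWKKWRRR
WWKKWWWW
WWKKRWWW
WWWWWKKW
After op 2 paint(0,5,K):
WWWWWKWW
WWWWWRRR
WWKKWRRR
WWKKWWWW
WWKKRWWW
WWWWWKKW
After op 3 paint(5,1,Y):
WWWWWKWW
WWWWWRRR
WWKKWRRR
WWKKWWWW
WWKKRWWW
WYWWWKKW
After op 4 fill(1,7,W) [6 cells changed]:
WWWWWKWW
WWWWWWWW
WWKKWWWW
WWKKWWWW
WWKKRWWW
WYWWWKKW
After op 5 paint(1,1,R):
WWWWWKWW
WRWWWWWW
WWKKWWWW
WWKKWWWW
WWKKRWWW
WYWWWKKW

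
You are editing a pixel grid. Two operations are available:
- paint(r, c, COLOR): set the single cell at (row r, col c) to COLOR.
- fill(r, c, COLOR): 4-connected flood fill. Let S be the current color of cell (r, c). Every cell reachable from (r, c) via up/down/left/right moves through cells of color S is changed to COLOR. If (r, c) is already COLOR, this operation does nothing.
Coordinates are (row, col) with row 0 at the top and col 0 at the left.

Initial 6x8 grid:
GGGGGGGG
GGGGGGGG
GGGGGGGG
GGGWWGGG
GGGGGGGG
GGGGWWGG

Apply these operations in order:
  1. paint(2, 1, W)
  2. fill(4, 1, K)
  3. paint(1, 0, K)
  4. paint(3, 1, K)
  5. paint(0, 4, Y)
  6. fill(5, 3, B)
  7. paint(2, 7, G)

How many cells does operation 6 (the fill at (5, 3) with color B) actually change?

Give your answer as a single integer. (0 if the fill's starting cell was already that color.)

After op 1 paint(2,1,W):
GGGGGGGG
GGGGGGGG
GWGGGGGG
GGGWWGGG
GGGGGGGG
GGGGWWGG
After op 2 fill(4,1,K) [43 cells changed]:
KKKKKKKK
KKKKKKKK
KWKKKKKK
KKKWWKKK
KKKKKKKK
KKKKWWKK
After op 3 paint(1,0,K):
KKKKKKKK
KKKKKKKK
KWKKKKKK
KKKWWKKK
KKKKKKKK
KKKKWWKK
After op 4 paint(3,1,K):
KKKKKKKK
KKKKKKKK
KWKKKKKK
KKKWWKKK
KKKKKKKK
KKKKWWKK
After op 5 paint(0,4,Y):
KKKKYKKK
KKKKKKKK
KWKKKKKK
KKKWWKKK
KKKKKKKK
KKKKWWKK
After op 6 fill(5,3,B) [42 cells changed]:
BBBBYBBB
BBBBBBBB
BWBBBBBB
BBBWWBBB
BBBBBBBB
BBBBWWBB

Answer: 42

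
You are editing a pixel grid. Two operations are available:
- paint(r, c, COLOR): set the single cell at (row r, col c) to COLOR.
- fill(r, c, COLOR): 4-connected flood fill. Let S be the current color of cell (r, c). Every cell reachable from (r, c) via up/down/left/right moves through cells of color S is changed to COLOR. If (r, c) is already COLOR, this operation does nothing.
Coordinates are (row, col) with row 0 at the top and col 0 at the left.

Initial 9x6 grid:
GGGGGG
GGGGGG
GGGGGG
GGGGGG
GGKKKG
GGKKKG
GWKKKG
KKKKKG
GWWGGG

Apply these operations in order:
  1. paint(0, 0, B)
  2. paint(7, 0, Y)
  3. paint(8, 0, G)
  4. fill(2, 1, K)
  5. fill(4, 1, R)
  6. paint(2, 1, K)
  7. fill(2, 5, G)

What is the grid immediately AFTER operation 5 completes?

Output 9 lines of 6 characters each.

Answer: BRRRRR
RRRRRR
RRRRRR
RRRRRR
RRRRRR
RRRRRR
RWRRRR
YRRRRR
GWWRRR

Derivation:
After op 1 paint(0,0,B):
BGGGGG
GGGGGG
GGGGGG
GGGGGG
GGKKKG
GGKKKG
GWKKKG
KKKKKG
GWWGGG
After op 2 paint(7,0,Y):
BGGGGG
GGGGGG
GGGGGG
GGGGGG
GGKKKG
GGKKKG
GWKKKG
YKKKKG
GWWGGG
After op 3 paint(8,0,G):
BGGGGG
GGGGGG
GGGGGG
GGGGGG
GGKKKG
GGKKKG
GWKKKG
YKKKKG
GWWGGG
After op 4 fill(2,1,K) [35 cells changed]:
BKKKKK
KKKKKK
KKKKKK
KKKKKK
KKKKKK
KKKKKK
KWKKKK
YKKKKK
GWWKKK
After op 5 fill(4,1,R) [48 cells changed]:
BRRRRR
RRRRRR
RRRRRR
RRRRRR
RRRRRR
RRRRRR
RWRRRR
YRRRRR
GWWRRR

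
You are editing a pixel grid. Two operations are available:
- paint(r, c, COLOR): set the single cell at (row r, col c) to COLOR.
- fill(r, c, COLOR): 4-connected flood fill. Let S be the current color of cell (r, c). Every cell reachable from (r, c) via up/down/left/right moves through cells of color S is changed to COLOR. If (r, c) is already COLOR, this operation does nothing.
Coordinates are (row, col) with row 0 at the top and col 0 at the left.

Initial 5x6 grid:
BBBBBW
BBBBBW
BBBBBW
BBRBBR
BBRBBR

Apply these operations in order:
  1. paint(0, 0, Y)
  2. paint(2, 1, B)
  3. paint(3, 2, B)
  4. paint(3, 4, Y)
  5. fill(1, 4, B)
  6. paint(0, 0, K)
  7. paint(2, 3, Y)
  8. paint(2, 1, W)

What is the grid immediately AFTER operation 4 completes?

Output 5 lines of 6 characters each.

After op 1 paint(0,0,Y):
YBBBBW
BBBBBW
BBBBBW
BBRBBR
BBRBBR
After op 2 paint(2,1,B):
YBBBBW
BBBBBW
BBBBBW
BBRBBR
BBRBBR
After op 3 paint(3,2,B):
YBBBBW
BBBBBW
BBBBBW
BBBBBR
BBRBBR
After op 4 paint(3,4,Y):
YBBBBW
BBBBBW
BBBBBW
BBBBYR
BBRBBR

Answer: YBBBBW
BBBBBW
BBBBBW
BBBBYR
BBRBBR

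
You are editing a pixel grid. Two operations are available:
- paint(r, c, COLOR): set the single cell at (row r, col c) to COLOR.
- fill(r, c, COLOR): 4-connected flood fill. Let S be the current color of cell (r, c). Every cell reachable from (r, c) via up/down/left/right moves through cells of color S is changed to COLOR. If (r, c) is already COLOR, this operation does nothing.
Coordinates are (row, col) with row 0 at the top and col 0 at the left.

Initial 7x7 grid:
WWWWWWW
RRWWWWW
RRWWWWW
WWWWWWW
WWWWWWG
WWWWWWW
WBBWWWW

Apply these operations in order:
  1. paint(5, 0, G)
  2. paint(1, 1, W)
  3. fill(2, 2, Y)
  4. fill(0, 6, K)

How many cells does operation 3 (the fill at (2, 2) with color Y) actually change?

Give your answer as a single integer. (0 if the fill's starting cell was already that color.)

Answer: 41

Derivation:
After op 1 paint(5,0,G):
WWWWWWW
RRWWWWW
RRWWWWW
WWWWWWW
WWWWWWG
GWWWWWW
WBBWWWW
After op 2 paint(1,1,W):
WWWWWWW
RWWWWWW
RRWWWWW
WWWWWWW
WWWWWWG
GWWWWWW
WBBWWWW
After op 3 fill(2,2,Y) [41 cells changed]:
YYYYYYY
RYYYYYY
RRYYYYY
YYYYYYY
YYYYYYG
GYYYYYY
WBBYYYY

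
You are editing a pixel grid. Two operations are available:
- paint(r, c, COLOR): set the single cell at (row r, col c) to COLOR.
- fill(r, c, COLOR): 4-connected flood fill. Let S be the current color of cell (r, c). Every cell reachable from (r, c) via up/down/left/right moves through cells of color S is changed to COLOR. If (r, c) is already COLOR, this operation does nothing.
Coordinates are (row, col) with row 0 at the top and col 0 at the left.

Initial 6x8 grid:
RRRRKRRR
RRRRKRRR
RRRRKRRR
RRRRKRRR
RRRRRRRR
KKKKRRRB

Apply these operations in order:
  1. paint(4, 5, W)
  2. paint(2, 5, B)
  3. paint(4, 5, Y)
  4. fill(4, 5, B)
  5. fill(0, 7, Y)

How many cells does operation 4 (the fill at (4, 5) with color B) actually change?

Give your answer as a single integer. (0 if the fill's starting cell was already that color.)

Answer: 1

Derivation:
After op 1 paint(4,5,W):
RRRRKRRR
RRRRKRRR
RRRRKRRR
RRRRKRRR
RRRRRWRR
KKKKRRRB
After op 2 paint(2,5,B):
RRRRKRRR
RRRRKRRR
RRRRKBRR
RRRRKRRR
RRRRRWRR
KKKKRRRB
After op 3 paint(4,5,Y):
RRRRKRRR
RRRRKRRR
RRRRKBRR
RRRRKRRR
RRRRRYRR
KKKKRRRB
After op 4 fill(4,5,B) [1 cells changed]:
RRRRKRRR
RRRRKRRR
RRRRKBRR
RRRRKRRR
RRRRRBRR
KKKKRRRB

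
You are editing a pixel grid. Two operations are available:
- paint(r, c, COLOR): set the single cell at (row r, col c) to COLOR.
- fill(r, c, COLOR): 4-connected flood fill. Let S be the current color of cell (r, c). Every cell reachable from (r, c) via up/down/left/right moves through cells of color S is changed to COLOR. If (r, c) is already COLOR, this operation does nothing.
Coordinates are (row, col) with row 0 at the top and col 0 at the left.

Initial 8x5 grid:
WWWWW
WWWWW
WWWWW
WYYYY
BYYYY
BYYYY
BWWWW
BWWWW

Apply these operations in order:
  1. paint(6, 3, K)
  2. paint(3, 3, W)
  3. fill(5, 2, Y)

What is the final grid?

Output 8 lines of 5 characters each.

Answer: WWWWW
WWWWW
WWWWW
WYYWY
BYYYY
BYYYY
BWWKW
BWWWW

Derivation:
After op 1 paint(6,3,K):
WWWWW
WWWWW
WWWWW
WYYYY
BYYYY
BYYYY
BWWKW
BWWWW
After op 2 paint(3,3,W):
WWWWW
WWWWW
WWWWW
WYYWY
BYYYY
BYYYY
BWWKW
BWWWW
After op 3 fill(5,2,Y) [0 cells changed]:
WWWWW
WWWWW
WWWWW
WYYWY
BYYYY
BYYYY
BWWKW
BWWWW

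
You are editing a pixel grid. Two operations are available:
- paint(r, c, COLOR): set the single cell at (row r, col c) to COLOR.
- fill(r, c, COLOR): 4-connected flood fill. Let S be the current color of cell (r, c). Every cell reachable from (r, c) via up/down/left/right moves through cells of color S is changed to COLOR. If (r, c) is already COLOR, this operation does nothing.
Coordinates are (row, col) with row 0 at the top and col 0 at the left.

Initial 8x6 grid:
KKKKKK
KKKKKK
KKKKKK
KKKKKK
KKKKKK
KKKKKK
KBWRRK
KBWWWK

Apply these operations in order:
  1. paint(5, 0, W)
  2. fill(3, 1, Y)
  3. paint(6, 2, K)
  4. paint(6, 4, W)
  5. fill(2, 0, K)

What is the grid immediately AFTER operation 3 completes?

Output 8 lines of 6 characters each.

After op 1 paint(5,0,W):
KKKKKK
KKKKKK
KKKKKK
KKKKKK
KKKKKK
WKKKKK
KBWRRK
KBWWWK
After op 2 fill(3,1,Y) [37 cells changed]:
YYYYYY
YYYYYY
YYYYYY
YYYYYY
YYYYYY
WYYYYY
KBWRRY
KBWWWY
After op 3 paint(6,2,K):
YYYYYY
YYYYYY
YYYYYY
YYYYYY
YYYYYY
WYYYYY
KBKRRY
KBWWWY

Answer: YYYYYY
YYYYYY
YYYYYY
YYYYYY
YYYYYY
WYYYYY
KBKRRY
KBWWWY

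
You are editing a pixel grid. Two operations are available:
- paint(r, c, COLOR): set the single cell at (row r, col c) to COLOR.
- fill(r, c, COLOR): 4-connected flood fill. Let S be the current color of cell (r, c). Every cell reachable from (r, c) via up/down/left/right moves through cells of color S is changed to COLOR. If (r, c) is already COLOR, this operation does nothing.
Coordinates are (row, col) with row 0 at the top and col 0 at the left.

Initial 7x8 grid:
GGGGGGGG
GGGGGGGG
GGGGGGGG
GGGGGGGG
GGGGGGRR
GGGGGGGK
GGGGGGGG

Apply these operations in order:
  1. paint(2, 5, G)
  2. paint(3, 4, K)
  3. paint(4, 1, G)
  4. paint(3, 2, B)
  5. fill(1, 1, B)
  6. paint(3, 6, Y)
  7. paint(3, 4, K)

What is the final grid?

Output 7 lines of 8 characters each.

After op 1 paint(2,5,G):
GGGGGGGG
GGGGGGGG
GGGGGGGG
GGGGGGGG
GGGGGGRR
GGGGGGGK
GGGGGGGG
After op 2 paint(3,4,K):
GGGGGGGG
GGGGGGGG
GGGGGGGG
GGGGKGGG
GGGGGGRR
GGGGGGGK
GGGGGGGG
After op 3 paint(4,1,G):
GGGGGGGG
GGGGGGGG
GGGGGGGG
GGGGKGGG
GGGGGGRR
GGGGGGGK
GGGGGGGG
After op 4 paint(3,2,B):
GGGGGGGG
GGGGGGGG
GGGGGGGG
GGBGKGGG
GGGGGGRR
GGGGGGGK
GGGGGGGG
After op 5 fill(1,1,B) [51 cells changed]:
BBBBBBBB
BBBBBBBB
BBBBBBBB
BBBBKBBB
BBBBBBRR
BBBBBBBK
BBBBBBBB
After op 6 paint(3,6,Y):
BBBBBBBB
BBBBBBBB
BBBBBBBB
BBBBKBYB
BBBBBBRR
BBBBBBBK
BBBBBBBB
After op 7 paint(3,4,K):
BBBBBBBB
BBBBBBBB
BBBBBBBB
BBBBKBYB
BBBBBBRR
BBBBBBBK
BBBBBBBB

Answer: BBBBBBBB
BBBBBBBB
BBBBBBBB
BBBBKBYB
BBBBBBRR
BBBBBBBK
BBBBBBBB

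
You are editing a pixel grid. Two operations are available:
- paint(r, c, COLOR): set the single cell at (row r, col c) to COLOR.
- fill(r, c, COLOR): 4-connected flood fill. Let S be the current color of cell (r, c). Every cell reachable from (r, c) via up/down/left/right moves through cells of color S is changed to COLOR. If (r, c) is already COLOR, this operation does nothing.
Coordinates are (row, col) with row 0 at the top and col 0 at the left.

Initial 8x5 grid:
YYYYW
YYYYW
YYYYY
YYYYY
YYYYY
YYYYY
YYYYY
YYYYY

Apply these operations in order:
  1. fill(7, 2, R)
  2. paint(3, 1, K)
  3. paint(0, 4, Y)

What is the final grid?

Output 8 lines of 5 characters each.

After op 1 fill(7,2,R) [38 cells changed]:
RRRRW
RRRRW
RRRRR
RRRRR
RRRRR
RRRRR
RRRRR
RRRRR
After op 2 paint(3,1,K):
RRRRW
RRRRW
RRRRR
RKRRR
RRRRR
RRRRR
RRRRR
RRRRR
After op 3 paint(0,4,Y):
RRRRY
RRRRW
RRRRR
RKRRR
RRRRR
RRRRR
RRRRR
RRRRR

Answer: RRRRY
RRRRW
RRRRR
RKRRR
RRRRR
RRRRR
RRRRR
RRRRR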